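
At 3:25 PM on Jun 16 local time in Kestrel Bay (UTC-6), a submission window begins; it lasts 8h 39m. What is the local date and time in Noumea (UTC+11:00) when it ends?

Convert start to UTC: 3:25 PM + 6:00 = 9:25 PM UTC on Jun 16.
Add 8 hours 39 minutes duration → 6:04 AM UTC (Jun 17).
Noumea is UTC+11:00, so local end time = 6:04 AM + 11:00 = 5:04 PM on Jun 17.

5:04 PM on Jun 17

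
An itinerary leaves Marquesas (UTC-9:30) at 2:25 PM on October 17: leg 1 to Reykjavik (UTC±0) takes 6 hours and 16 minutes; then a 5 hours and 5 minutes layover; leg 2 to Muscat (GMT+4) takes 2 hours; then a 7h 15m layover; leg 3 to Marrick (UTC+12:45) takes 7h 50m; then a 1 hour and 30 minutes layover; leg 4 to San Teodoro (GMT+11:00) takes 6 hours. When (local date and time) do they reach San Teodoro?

Convert departure to UTC: 2:25 PM + 9:30 = 11:55 PM UTC on Oct 17.
Add 6 hours 16 minutes leg 1 → 6:11 AM UTC (Oct 18).
Add 5 hours 5 minutes layover in Reykjavik → 11:16 AM UTC.
Add 2 hours leg 2 → 1:16 PM UTC.
Add 7 hours 15 minutes layover in Muscat → 8:31 PM UTC.
Add 7 hours and 50 minutes leg 3 → 4:21 AM UTC (Oct 19).
Add 1 hour and 30 minutes layover in Marrick → 5:51 AM UTC.
Add 6 hours leg 4 → 11:51 AM UTC.
San Teodoro is UTC+11:00, so local arrival = 11:51 AM + 11:00 = 10:51 PM on Oct 19.

10:51 PM on Oct 19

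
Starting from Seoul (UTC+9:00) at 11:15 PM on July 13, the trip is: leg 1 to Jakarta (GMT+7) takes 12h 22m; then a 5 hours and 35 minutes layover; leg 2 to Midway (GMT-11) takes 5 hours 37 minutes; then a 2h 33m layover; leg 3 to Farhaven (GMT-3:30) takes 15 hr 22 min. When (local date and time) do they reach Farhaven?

4:14 AM on July 15

Convert departure to UTC: 11:15 PM − 9:00 = 2:15 PM UTC on Jul 13.
Add 12 hours 22 minutes leg 1 → 2:37 AM UTC (Jul 14).
Add 5 hours 35 minutes layover in Jakarta → 8:12 AM UTC.
Add 5 hours and 37 minutes leg 2 → 1:49 PM UTC.
Add 2 hours 33 minutes layover in Midway → 4:22 PM UTC.
Add 15 hours 22 minutes leg 3 → 7:44 AM UTC (Jul 15).
Farhaven is UTC−3:30, so local arrival = 7:44 AM − 3:30 = 4:14 AM on Jul 15.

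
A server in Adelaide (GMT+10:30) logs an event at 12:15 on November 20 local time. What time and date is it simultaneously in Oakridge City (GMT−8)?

In UTC: 12:15 − 10:30 = 01:45 on Nov 20.
Oakridge City is UTC−8:00: 01:45 − 8:00 = 17:45 on Nov 19.

17:45 on November 19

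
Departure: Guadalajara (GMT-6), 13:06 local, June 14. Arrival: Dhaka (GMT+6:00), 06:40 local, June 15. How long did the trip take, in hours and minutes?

5 hours 34 minutes

Departure in UTC: 13:06 + 6:00 = 19:06 on Jun 14.
Arrival in UTC: 06:40 − 6:00 = 00:40 on Jun 15.
Elapsed = 00:40 − 19:06 (+1 day) = 5 hours 34 minutes.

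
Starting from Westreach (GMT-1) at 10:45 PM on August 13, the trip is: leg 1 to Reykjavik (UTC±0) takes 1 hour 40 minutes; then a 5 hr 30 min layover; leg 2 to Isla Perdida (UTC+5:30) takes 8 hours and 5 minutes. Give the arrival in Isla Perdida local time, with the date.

8:30 PM on August 14

Convert departure to UTC: 10:45 PM + 1:00 = 11:45 PM UTC on Aug 13.
Add 1 hour and 40 minutes leg 1 → 1:25 AM UTC (Aug 14).
Add 5 hours 30 minutes layover in Reykjavik → 6:55 AM UTC.
Add 8 hours and 5 minutes leg 2 → 3:00 PM UTC.
Isla Perdida is UTC+5:30, so local arrival = 3:00 PM + 5:30 = 8:30 PM on Aug 14.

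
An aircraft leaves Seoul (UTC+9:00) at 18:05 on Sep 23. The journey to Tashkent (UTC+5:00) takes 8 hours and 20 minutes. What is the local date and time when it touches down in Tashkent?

22:25 on Sep 23

Convert departure to UTC: 18:05 − 9:00 = 09:05 UTC on Sep 23.
Add 8 hours and 20 minutes travel time → 17:25 UTC.
Tashkent is UTC+5:00, so local arrival = 17:25 + 5:00 = 22:25 on Sep 23.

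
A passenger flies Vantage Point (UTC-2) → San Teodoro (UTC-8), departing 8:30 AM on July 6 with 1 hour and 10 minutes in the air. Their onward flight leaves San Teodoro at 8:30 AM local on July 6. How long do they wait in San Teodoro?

Convert departure to UTC: 8:30 AM + 2:00 = 10:30 AM UTC on Jul 6.
Add 1 hour 10 minutes flight time → 11:40 AM UTC.
San Teodoro is UTC−8:00, so local arrival = 11:40 AM − 8:00 = 3:40 AM on Jul 6.
Layover = 8:30 AM − 3:40 AM = 4 hours 50 minutes.

4 hours 50 minutes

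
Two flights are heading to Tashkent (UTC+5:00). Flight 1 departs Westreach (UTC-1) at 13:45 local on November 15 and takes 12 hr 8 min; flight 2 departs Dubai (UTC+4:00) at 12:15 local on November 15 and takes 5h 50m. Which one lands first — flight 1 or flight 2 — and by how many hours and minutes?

Flight 1 in UTC: 13:45 + 1:00 = 14:45 on Nov 15.
+12 hours and 8 minutes → arrive 02:53 UTC on Nov 16.
Flight 2 in UTC: 12:15 − 4:00 = 08:15 on Nov 15.
+5 hours 50 minutes → arrive 14:05 UTC on Nov 15.
Flight 2 lands earlier by 12 hours 48 minutes.

the second, by 12 hours 48 minutes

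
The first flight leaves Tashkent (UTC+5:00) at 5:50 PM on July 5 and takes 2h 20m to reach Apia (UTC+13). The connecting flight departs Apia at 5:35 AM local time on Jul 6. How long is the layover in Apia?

1 hour 25 minutes

Convert departure to UTC: 5:50 PM − 5:00 = 12:50 PM UTC on Jul 5.
Add 2 hours and 20 minutes flight time → 3:10 PM UTC.
Apia is UTC+13:00, so local arrival = 3:10 PM + 13:00 = 4:10 AM on Jul 6.
Layover = 5:35 AM − 4:10 AM = 1 hour 25 minutes.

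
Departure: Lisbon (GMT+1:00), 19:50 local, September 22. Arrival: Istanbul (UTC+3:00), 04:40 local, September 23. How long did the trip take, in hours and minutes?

Departure in UTC: 19:50 − 1:00 = 18:50 on Sep 22.
Arrival in UTC: 04:40 − 3:00 = 01:40 on Sep 23.
Elapsed = 01:40 − 18:50 (+1 day) = 6 hours 50 minutes.

6 hours 50 minutes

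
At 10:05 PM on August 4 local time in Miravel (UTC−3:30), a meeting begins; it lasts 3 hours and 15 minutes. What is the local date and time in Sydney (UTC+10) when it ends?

2:50 PM on Aug 5

Sydney is 13:30 ahead of Miravel.
After 3 hours and 15 minutes it is 1:20 AM (Aug 5) in Miravel.
Shift by the zone difference: 1:20 AM + 13:30 = 2:50 PM on Aug 5 in Sydney.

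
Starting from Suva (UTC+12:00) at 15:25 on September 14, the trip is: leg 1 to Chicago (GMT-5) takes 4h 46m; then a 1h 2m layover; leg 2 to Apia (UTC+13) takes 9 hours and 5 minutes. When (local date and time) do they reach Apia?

07:18 on September 15

Convert departure to UTC: 15:25 − 12:00 = 03:25 UTC on Sep 14.
Add 4 hours 46 minutes leg 1 → 08:11 UTC.
Add 1 hour 2 minutes layover in Chicago → 09:13 UTC.
Add 9 hours and 5 minutes leg 2 → 18:18 UTC.
Apia is UTC+13:00, so local arrival = 18:18 + 13:00 = 07:18 on Sep 15.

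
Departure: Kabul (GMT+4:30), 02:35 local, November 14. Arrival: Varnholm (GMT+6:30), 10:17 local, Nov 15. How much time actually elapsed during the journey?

Varnholm is 2:00 ahead of Kabul.
Clock-face elapsed time (ignoring zones) is 31 hours 42 minutes.
Actual elapsed = 31 hours 42 minutes − 2:00 = 29 hours 42 minutes.

29 hours 42 minutes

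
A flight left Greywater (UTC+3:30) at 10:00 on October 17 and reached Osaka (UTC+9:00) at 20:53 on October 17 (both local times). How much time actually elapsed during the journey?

5 hours 23 minutes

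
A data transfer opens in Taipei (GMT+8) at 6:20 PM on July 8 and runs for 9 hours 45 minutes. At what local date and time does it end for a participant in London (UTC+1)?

9:05 PM on Jul 8

Convert start to UTC: 6:20 PM − 8:00 = 10:20 AM UTC on Jul 8.
Add 9 hours and 45 minutes duration → 8:05 PM UTC.
London is UTC+1:00, so local end time = 8:05 PM + 1:00 = 9:05 PM on Jul 8.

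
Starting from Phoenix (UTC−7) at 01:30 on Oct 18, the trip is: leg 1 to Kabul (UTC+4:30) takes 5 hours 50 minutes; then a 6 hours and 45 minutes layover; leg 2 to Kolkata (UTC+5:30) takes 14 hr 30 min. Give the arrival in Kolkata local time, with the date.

17:05 on October 19

Convert departure to UTC: 01:30 + 7:00 = 08:30 UTC on Oct 18.
Add 5 hours 50 minutes leg 1 → 14:20 UTC.
Add 6 hours and 45 minutes layover in Kabul → 21:05 UTC.
Add 14 hours 30 minutes leg 2 → 11:35 UTC (Oct 19).
Kolkata is UTC+5:30, so local arrival = 11:35 + 5:30 = 17:05 on Oct 19.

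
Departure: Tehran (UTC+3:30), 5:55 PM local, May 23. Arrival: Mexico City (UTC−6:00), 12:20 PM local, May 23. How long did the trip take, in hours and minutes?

3 hours 55 minutes

Departure in UTC: 5:55 PM − 3:30 = 2:25 PM on May 23.
Arrival in UTC: 12:20 PM + 6:00 = 6:20 PM on May 23.
Elapsed = 6:20 PM − 2:25 PM = 3 hours 55 minutes.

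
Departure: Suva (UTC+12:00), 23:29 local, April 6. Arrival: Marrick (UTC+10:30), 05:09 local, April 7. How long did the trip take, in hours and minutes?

7 hours 10 minutes

Departure in UTC: 23:29 − 12:00 = 11:29 on Apr 6.
Arrival in UTC: 05:09 − 10:30 = 18:39 on Apr 6.
Elapsed = 18:39 − 11:29 = 7 hours 10 minutes.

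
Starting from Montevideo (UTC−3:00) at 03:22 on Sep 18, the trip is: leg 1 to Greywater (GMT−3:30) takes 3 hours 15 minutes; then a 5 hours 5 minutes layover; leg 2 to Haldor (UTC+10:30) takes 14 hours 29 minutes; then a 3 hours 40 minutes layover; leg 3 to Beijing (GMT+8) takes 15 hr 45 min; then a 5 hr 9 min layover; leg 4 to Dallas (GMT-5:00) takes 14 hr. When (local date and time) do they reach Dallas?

14:45 on September 20

Convert departure to UTC: 03:22 + 3:00 = 06:22 UTC on Sep 18.
Add 3 hours 15 minutes leg 1 → 09:37 UTC.
Add 5 hours and 5 minutes layover in Greywater → 14:42 UTC.
Add 14 hours and 29 minutes leg 2 → 05:11 UTC (Sep 19).
Add 3 hours 40 minutes layover in Haldor → 08:51 UTC.
Add 15 hours 45 minutes leg 3 → 00:36 UTC (Sep 20).
Add 5 hours and 9 minutes layover in Beijing → 05:45 UTC.
Add 14 hours leg 4 → 19:45 UTC.
Dallas is UTC−5:00, so local arrival = 19:45 − 5:00 = 14:45 on Sep 20.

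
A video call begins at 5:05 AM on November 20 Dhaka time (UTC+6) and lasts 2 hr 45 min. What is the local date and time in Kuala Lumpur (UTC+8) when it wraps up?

9:50 AM on Nov 20

Convert start to UTC: 5:05 AM − 6:00 = 11:05 PM UTC on Nov 19.
Add 2 hours and 45 minutes duration → 1:50 AM UTC (Nov 20).
Kuala Lumpur is UTC+8:00, so local end time = 1:50 AM + 8:00 = 9:50 AM on Nov 20.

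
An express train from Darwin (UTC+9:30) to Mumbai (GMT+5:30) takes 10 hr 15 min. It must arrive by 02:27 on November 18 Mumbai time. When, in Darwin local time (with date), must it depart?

20:12 on Nov 17

Target arrival in UTC: 02:27 − 5:30 = 20:57 on Nov 17.
Subtract 10 hours 15 minutes → departure 10:42 UTC on Nov 17.
Darwin is UTC+9:30: 10:42 + 9:30 = 20:12 on Nov 17.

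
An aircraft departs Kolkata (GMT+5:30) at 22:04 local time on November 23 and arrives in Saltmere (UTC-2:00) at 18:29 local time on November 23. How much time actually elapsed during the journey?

Departure in UTC: 22:04 − 5:30 = 16:34 on Nov 23.
Arrival in UTC: 18:29 + 2:00 = 20:29 on Nov 23.
Elapsed = 20:29 − 16:34 = 3 hours 55 minutes.

3 hours 55 minutes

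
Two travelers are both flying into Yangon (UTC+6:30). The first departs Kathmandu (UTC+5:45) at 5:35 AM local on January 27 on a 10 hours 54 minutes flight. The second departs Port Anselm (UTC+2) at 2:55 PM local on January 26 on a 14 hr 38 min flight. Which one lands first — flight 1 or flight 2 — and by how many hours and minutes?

the second, by 7 hours 11 minutes

Flight 1 in UTC: 5:35 AM − 5:45 = 11:50 PM on Jan 26.
+10 hours and 54 minutes → arrive 10:44 AM UTC on Jan 27.
Flight 2 in UTC: 2:55 PM − 2:00 = 12:55 PM on Jan 26.
+14 hours 38 minutes → arrive 3:33 AM UTC on Jan 27.
Flight 2 lands earlier by 7 hours 11 minutes.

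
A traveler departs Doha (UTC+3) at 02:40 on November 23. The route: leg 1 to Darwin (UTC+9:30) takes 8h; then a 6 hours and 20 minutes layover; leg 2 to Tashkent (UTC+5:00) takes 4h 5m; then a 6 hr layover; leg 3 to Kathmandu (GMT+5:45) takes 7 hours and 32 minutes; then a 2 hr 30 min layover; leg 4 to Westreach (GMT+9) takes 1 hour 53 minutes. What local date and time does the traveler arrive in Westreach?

Convert departure to UTC: 02:40 − 3:00 = 23:40 UTC on Nov 22.
Add 8 hours leg 1 → 07:40 UTC (Nov 23).
Add 6 hours 20 minutes layover in Darwin → 14:00 UTC.
Add 4 hours 5 minutes leg 2 → 18:05 UTC.
Add 6 hours layover in Tashkent → 00:05 UTC (Nov 24).
Add 7 hours 32 minutes leg 3 → 07:37 UTC.
Add 2 hours 30 minutes layover in Kathmandu → 10:07 UTC.
Add 1 hour 53 minutes leg 4 → 12:00 UTC.
Westreach is UTC+9:00, so local arrival = 12:00 + 9:00 = 21:00 on Nov 24.

21:00 on November 24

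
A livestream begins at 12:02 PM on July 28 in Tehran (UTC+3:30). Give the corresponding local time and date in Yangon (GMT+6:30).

3:02 PM on July 28

Yangon is 3:00 ahead of Tehran.
Shift by the zone difference: 12:02 PM + 3:00 = 3:02 PM on Jul 28 in Yangon.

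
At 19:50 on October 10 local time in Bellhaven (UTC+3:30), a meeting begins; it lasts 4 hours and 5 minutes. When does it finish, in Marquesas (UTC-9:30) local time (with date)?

10:55 on Oct 10

Marquesas is 13:00 behind Bellhaven.
After 4 hours and 5 minutes it is 23:55 in Bellhaven.
Shift by the zone difference: 23:55 − 13:00 = 10:55 on Oct 10 in Marquesas.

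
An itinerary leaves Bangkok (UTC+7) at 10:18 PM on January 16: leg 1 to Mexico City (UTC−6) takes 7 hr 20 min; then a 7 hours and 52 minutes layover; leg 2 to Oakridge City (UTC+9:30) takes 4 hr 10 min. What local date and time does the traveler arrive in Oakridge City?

8:10 PM on January 17

Convert departure to UTC: 10:18 PM − 7:00 = 3:18 PM UTC on Jan 16.
Add 7 hours and 20 minutes leg 1 → 10:38 PM UTC.
Add 7 hours and 52 minutes layover in Mexico City → 6:30 AM UTC (Jan 17).
Add 4 hours 10 minutes leg 2 → 10:40 AM UTC.
Oakridge City is UTC+9:30, so local arrival = 10:40 AM + 9:30 = 8:10 PM on Jan 17.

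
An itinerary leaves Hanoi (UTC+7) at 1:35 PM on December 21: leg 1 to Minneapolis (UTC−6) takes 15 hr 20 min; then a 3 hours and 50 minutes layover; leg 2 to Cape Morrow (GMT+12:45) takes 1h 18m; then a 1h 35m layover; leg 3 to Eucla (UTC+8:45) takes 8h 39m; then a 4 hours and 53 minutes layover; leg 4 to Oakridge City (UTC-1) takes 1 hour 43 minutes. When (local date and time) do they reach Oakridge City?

6:53 PM on December 22

Convert departure to UTC: 1:35 PM − 7:00 = 6:35 AM UTC on Dec 21.
Add 15 hours 20 minutes leg 1 → 9:55 PM UTC.
Add 3 hours 50 minutes layover in Minneapolis → 1:45 AM UTC (Dec 22).
Add 1 hour 18 minutes leg 2 → 3:03 AM UTC.
Add 1 hour 35 minutes layover in Cape Morrow → 4:38 AM UTC.
Add 8 hours and 39 minutes leg 3 → 1:17 PM UTC.
Add 4 hours and 53 minutes layover in Eucla → 6:10 PM UTC.
Add 1 hour 43 minutes leg 4 → 7:53 PM UTC.
Oakridge City is UTC−1:00, so local arrival = 7:53 PM − 1:00 = 6:53 PM on Dec 22.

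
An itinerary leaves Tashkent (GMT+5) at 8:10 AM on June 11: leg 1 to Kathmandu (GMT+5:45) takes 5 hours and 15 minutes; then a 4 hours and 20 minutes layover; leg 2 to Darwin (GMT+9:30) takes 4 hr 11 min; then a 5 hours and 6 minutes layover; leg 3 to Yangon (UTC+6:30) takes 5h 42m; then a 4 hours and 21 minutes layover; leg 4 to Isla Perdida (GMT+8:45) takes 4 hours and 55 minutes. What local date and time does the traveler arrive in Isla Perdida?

Convert departure to UTC: 8:10 AM − 5:00 = 3:10 AM UTC on Jun 11.
Add 5 hours 15 minutes leg 1 → 8:25 AM UTC.
Add 4 hours 20 minutes layover in Kathmandu → 12:45 PM UTC.
Add 4 hours 11 minutes leg 2 → 4:56 PM UTC.
Add 5 hours 6 minutes layover in Darwin → 10:02 PM UTC.
Add 5 hours 42 minutes leg 3 → 3:44 AM UTC (Jun 12).
Add 4 hours 21 minutes layover in Yangon → 8:05 AM UTC.
Add 4 hours 55 minutes leg 4 → 1:00 PM UTC.
Isla Perdida is UTC+8:45, so local arrival = 1:00 PM + 8:45 = 9:45 PM on Jun 12.

9:45 PM on Jun 12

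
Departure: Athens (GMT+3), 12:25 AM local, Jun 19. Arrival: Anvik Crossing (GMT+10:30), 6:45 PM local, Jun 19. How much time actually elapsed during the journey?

10 hours 50 minutes

Departure in UTC: 12:25 AM − 3:00 = 9:25 PM on Jun 18.
Arrival in UTC: 6:45 PM − 10:30 = 8:15 AM on Jun 19.
Elapsed = 8:15 AM − 9:25 PM (+1 day) = 10 hours 50 minutes.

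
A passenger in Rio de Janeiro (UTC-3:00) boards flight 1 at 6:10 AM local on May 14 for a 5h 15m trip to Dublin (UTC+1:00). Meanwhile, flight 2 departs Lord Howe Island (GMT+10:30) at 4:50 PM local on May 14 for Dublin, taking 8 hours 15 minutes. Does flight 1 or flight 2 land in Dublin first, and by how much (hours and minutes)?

the first, by 10 minutes

Flight 1 in UTC: 6:10 AM + 3:00 = 9:10 AM on May 14.
+5 hours and 15 minutes → arrive 2:25 PM UTC on May 14.
Flight 2 in UTC: 4:50 PM − 10:30 = 6:20 AM on May 14.
+8 hours 15 minutes → arrive 2:35 PM UTC on May 14.
Flight 1 lands earlier by 10 minutes.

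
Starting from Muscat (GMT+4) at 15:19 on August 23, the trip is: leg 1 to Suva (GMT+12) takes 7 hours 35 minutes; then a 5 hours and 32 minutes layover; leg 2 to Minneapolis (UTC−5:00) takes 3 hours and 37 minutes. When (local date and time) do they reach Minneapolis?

23:03 on August 23

Convert departure to UTC: 15:19 − 4:00 = 11:19 UTC on Aug 23.
Add 7 hours 35 minutes leg 1 → 18:54 UTC.
Add 5 hours 32 minutes layover in Suva → 00:26 UTC (Aug 24).
Add 3 hours and 37 minutes leg 2 → 04:03 UTC.
Minneapolis is UTC−5:00, so local arrival = 04:03 − 5:00 = 23:03 on Aug 23.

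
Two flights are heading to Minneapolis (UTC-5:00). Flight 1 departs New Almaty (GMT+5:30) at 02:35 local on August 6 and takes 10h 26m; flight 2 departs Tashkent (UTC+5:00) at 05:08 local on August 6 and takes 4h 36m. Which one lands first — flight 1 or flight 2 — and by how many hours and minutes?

Flight 1 in UTC: 02:35 − 5:30 = 21:05 on Aug 5.
+10 hours 26 minutes → arrive 07:31 UTC on Aug 6.
Flight 2 in UTC: 05:08 − 5:00 = 00:08 on Aug 6.
+4 hours 36 minutes → arrive 04:44 UTC on Aug 6.
Flight 2 lands earlier by 2 hours 47 minutes.

the second, by 2 hours 47 minutes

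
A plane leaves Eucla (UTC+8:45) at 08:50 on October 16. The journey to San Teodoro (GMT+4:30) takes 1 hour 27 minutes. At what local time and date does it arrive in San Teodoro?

Convert departure to UTC: 08:50 − 8:45 = 00:05 UTC on Oct 16.
Add 1 hour 27 minutes travel time → 01:32 UTC.
San Teodoro is UTC+4:30, so local arrival = 01:32 + 4:30 = 06:02 on Oct 16.

06:02 on October 16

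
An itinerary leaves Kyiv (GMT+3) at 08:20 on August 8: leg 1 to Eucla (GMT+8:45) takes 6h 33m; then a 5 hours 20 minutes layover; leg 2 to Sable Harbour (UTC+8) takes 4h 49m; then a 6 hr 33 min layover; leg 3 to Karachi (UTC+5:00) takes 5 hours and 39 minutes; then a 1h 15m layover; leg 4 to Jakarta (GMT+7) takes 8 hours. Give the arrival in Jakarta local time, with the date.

02:29 on Aug 10

Convert departure to UTC: 08:20 − 3:00 = 05:20 UTC on Aug 8.
Add 6 hours and 33 minutes leg 1 → 11:53 UTC.
Add 5 hours 20 minutes layover in Eucla → 17:13 UTC.
Add 4 hours 49 minutes leg 2 → 22:02 UTC.
Add 6 hours 33 minutes layover in Sable Harbour → 04:35 UTC (Aug 9).
Add 5 hours and 39 minutes leg 3 → 10:14 UTC.
Add 1 hour 15 minutes layover in Karachi → 11:29 UTC.
Add 8 hours leg 4 → 19:29 UTC.
Jakarta is UTC+7:00, so local arrival = 19:29 + 7:00 = 02:29 on Aug 10.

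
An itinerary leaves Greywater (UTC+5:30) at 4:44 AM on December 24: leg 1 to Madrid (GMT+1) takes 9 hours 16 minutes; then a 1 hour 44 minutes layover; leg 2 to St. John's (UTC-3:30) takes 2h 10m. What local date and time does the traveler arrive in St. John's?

Convert departure to UTC: 4:44 AM − 5:30 = 11:14 PM UTC on Dec 23.
Add 9 hours 16 minutes leg 1 → 8:30 AM UTC (Dec 24).
Add 1 hour and 44 minutes layover in Madrid → 10:14 AM UTC.
Add 2 hours 10 minutes leg 2 → 12:24 PM UTC.
St. John's is UTC−3:30, so local arrival = 12:24 PM − 3:30 = 8:54 AM on Dec 24.

8:54 AM on Dec 24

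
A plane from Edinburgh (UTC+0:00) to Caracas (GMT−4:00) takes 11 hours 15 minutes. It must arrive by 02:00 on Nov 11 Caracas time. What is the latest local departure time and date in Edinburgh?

18:45 on November 10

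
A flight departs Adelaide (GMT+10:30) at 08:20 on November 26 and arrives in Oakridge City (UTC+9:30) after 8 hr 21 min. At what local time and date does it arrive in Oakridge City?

Oakridge City is 1:00 behind Adelaide.
After 8 hours 21 minutes it is 16:41 in Adelaide.
Shift by the zone difference: 16:41 − 1:00 = 15:41 on Nov 26 in Oakridge City.

15:41 on November 26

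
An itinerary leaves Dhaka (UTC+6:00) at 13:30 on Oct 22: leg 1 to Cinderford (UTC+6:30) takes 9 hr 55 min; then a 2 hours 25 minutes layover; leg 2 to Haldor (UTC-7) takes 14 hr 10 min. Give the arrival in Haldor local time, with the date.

Convert departure to UTC: 13:30 − 6:00 = 07:30 UTC on Oct 22.
Add 9 hours and 55 minutes leg 1 → 17:25 UTC.
Add 2 hours and 25 minutes layover in Cinderford → 19:50 UTC.
Add 14 hours and 10 minutes leg 2 → 10:00 UTC (Oct 23).
Haldor is UTC−7:00, so local arrival = 10:00 − 7:00 = 03:00 on Oct 23.

03:00 on October 23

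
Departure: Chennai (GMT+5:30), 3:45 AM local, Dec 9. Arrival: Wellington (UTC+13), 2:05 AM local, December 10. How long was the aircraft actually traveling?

Wellington is 7:30 ahead of Chennai.
Clock-face elapsed time (ignoring zones) is 22 hours 20 minutes.
Actual elapsed = 22 hours 20 minutes − 7:30 = 14 hours 50 minutes.

14 hours 50 minutes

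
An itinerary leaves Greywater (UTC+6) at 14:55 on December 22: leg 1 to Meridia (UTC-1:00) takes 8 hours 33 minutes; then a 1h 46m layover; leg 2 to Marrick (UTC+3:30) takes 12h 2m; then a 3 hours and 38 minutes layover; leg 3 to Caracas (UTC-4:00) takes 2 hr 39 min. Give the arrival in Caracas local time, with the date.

09:33 on December 23

Convert departure to UTC: 14:55 − 6:00 = 08:55 UTC on Dec 22.
Add 8 hours and 33 minutes leg 1 → 17:28 UTC.
Add 1 hour and 46 minutes layover in Meridia → 19:14 UTC.
Add 12 hours 2 minutes leg 2 → 07:16 UTC (Dec 23).
Add 3 hours 38 minutes layover in Marrick → 10:54 UTC.
Add 2 hours and 39 minutes leg 3 → 13:33 UTC.
Caracas is UTC−4:00, so local arrival = 13:33 − 4:00 = 09:33 on Dec 23.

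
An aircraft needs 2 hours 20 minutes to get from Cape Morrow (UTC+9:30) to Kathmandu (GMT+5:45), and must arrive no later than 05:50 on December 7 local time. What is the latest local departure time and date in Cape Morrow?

07:15 on December 7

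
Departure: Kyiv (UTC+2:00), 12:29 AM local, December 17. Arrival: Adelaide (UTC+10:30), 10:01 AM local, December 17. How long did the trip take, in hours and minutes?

Departure in UTC: 12:29 AM − 2:00 = 10:29 PM on Dec 16.
Arrival in UTC: 10:01 AM − 10:30 = 11:31 PM on Dec 16.
Elapsed = 11:31 PM − 10:29 PM = 1 hour 2 minutes.

1 hour 2 minutes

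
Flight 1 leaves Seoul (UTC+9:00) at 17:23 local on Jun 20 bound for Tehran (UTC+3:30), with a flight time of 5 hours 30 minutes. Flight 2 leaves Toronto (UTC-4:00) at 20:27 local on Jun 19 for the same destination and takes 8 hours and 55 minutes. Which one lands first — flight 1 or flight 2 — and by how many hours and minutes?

the second, by 4 hours 31 minutes

Flight 1 in UTC: 17:23 − 9:00 = 08:23 on Jun 20.
+5 hours 30 minutes → arrive 13:53 UTC on Jun 20.
Flight 2 in UTC: 20:27 + 4:00 = 00:27 on Jun 20.
+8 hours and 55 minutes → arrive 09:22 UTC on Jun 20.
Flight 2 lands earlier by 4 hours 31 minutes.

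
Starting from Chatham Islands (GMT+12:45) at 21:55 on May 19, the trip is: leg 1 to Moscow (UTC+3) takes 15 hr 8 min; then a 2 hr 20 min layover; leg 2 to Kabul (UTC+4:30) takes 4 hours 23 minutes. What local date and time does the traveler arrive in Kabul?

11:31 on May 20

Convert departure to UTC: 21:55 − 12:45 = 09:10 UTC on May 19.
Add 15 hours 8 minutes leg 1 → 00:18 UTC (May 20).
Add 2 hours and 20 minutes layover in Moscow → 02:38 UTC.
Add 4 hours 23 minutes leg 2 → 07:01 UTC.
Kabul is UTC+4:30, so local arrival = 07:01 + 4:30 = 11:31 on May 20.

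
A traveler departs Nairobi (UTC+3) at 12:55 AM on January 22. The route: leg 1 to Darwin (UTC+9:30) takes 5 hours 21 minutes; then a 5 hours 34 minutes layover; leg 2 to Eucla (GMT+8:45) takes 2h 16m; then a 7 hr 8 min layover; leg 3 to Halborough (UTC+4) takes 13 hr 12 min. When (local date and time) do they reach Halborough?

11:26 AM on January 23

Convert departure to UTC: 12:55 AM − 3:00 = 9:55 PM UTC on Jan 21.
Add 5 hours 21 minutes leg 1 → 3:16 AM UTC (Jan 22).
Add 5 hours and 34 minutes layover in Darwin → 8:50 AM UTC.
Add 2 hours 16 minutes leg 2 → 11:06 AM UTC.
Add 7 hours and 8 minutes layover in Eucla → 6:14 PM UTC.
Add 13 hours and 12 minutes leg 3 → 7:26 AM UTC (Jan 23).
Halborough is UTC+4:00, so local arrival = 7:26 AM + 4:00 = 11:26 AM on Jan 23.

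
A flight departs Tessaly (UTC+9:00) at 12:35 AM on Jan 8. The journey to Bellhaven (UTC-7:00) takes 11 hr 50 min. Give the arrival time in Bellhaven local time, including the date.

8:25 PM on January 7

Convert departure to UTC: 12:35 AM − 9:00 = 3:35 PM UTC on Jan 7.
Add 11 hours 50 minutes travel time → 3:25 AM UTC (Jan 8).
Bellhaven is UTC−7:00, so local arrival = 3:25 AM − 7:00 = 8:25 PM on Jan 7.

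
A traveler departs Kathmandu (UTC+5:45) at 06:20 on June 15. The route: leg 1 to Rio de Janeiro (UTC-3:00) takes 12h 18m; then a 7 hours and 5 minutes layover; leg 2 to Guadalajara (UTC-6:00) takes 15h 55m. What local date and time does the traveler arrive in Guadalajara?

Convert departure to UTC: 06:20 − 5:45 = 00:35 UTC on Jun 15.
Add 12 hours and 18 minutes leg 1 → 12:53 UTC.
Add 7 hours and 5 minutes layover in Rio de Janeiro → 19:58 UTC.
Add 15 hours 55 minutes leg 2 → 11:53 UTC (Jun 16).
Guadalajara is UTC−6:00, so local arrival = 11:53 − 6:00 = 05:53 on Jun 16.

05:53 on June 16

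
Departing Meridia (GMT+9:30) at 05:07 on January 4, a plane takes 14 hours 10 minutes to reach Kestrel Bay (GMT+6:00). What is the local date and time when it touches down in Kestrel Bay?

Convert departure to UTC: 05:07 − 9:30 = 19:37 UTC on Jan 3.
Add 14 hours 10 minutes travel time → 09:47 UTC (Jan 4).
Kestrel Bay is UTC+6:00, so local arrival = 09:47 + 6:00 = 15:47 on Jan 4.

15:47 on January 4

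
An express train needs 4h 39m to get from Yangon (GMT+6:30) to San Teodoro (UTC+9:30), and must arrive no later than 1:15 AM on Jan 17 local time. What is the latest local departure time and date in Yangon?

5:36 PM on January 16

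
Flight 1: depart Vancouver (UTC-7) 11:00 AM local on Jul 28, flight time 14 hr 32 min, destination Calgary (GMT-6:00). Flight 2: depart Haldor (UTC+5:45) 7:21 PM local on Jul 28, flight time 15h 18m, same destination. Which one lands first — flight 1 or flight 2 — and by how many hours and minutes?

Flight 1 in UTC: 11:00 AM + 7:00 = 6:00 PM on Jul 28.
+14 hours and 32 minutes → arrive 8:32 AM UTC on Jul 29.
Flight 2 in UTC: 7:21 PM − 5:45 = 1:36 PM on Jul 28.
+15 hours and 18 minutes → arrive 4:54 AM UTC on Jul 29.
Flight 2 lands earlier by 3 hours 38 minutes.

the second, by 3 hours 38 minutes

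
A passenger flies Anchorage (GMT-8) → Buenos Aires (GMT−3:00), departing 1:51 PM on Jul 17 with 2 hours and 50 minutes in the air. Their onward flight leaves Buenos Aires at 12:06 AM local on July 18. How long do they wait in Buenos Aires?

Convert departure to UTC: 1:51 PM + 8:00 = 9:51 PM UTC on Jul 17.
Add 2 hours and 50 minutes flight time → 12:41 AM UTC (Jul 18).
Buenos Aires is UTC−3:00, so local arrival = 12:41 AM − 3:00 = 9:41 PM on Jul 17.
Layover = 12:06 AM − 9:41 PM (+1 day) = 2 hours 25 minutes.

2 hours 25 minutes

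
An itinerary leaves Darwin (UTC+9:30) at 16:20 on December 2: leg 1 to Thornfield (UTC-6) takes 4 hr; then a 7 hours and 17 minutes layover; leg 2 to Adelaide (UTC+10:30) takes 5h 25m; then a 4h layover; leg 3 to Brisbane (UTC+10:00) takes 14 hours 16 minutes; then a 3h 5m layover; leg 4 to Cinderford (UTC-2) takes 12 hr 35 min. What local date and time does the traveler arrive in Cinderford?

Convert departure to UTC: 16:20 − 9:30 = 06:50 UTC on Dec 2.
Add 4 hours leg 1 → 10:50 UTC.
Add 7 hours and 17 minutes layover in Thornfield → 18:07 UTC.
Add 5 hours and 25 minutes leg 2 → 23:32 UTC.
Add 4 hours layover in Adelaide → 03:32 UTC (Dec 3).
Add 14 hours and 16 minutes leg 3 → 17:48 UTC.
Add 3 hours 5 minutes layover in Brisbane → 20:53 UTC.
Add 12 hours 35 minutes leg 4 → 09:28 UTC (Dec 4).
Cinderford is UTC−2:00, so local arrival = 09:28 − 2:00 = 07:28 on Dec 4.

07:28 on Dec 4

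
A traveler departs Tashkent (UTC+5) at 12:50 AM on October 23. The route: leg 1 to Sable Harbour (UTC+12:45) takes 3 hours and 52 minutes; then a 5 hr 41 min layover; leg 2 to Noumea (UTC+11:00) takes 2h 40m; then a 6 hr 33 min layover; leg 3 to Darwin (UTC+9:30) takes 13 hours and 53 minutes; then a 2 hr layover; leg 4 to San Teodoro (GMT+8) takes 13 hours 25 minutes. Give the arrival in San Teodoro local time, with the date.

3:54 AM on October 25

Convert departure to UTC: 12:50 AM − 5:00 = 7:50 PM UTC on Oct 22.
Add 3 hours and 52 minutes leg 1 → 11:42 PM UTC.
Add 5 hours and 41 minutes layover in Sable Harbour → 5:23 AM UTC (Oct 23).
Add 2 hours and 40 minutes leg 2 → 8:03 AM UTC.
Add 6 hours 33 minutes layover in Noumea → 2:36 PM UTC.
Add 13 hours and 53 minutes leg 3 → 4:29 AM UTC (Oct 24).
Add 2 hours layover in Darwin → 6:29 AM UTC.
Add 13 hours 25 minutes leg 4 → 7:54 PM UTC.
San Teodoro is UTC+8:00, so local arrival = 7:54 PM + 8:00 = 3:54 AM on Oct 25.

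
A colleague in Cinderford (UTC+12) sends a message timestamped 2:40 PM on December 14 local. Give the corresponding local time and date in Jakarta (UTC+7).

Jakarta is 5:00 behind Cinderford.
Shift by the zone difference: 2:40 PM − 5:00 = 9:40 AM on Dec 14 in Jakarta.

9:40 AM on Dec 14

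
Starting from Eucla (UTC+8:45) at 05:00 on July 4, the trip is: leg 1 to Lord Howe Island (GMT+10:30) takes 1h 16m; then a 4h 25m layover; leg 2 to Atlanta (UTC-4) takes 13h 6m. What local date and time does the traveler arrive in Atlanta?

11:02 on Jul 4

Convert departure to UTC: 05:00 − 8:45 = 20:15 UTC on Jul 3.
Add 1 hour 16 minutes leg 1 → 21:31 UTC.
Add 4 hours 25 minutes layover in Lord Howe Island → 01:56 UTC (Jul 4).
Add 13 hours and 6 minutes leg 2 → 15:02 UTC.
Atlanta is UTC−4:00, so local arrival = 15:02 − 4:00 = 11:02 on Jul 4.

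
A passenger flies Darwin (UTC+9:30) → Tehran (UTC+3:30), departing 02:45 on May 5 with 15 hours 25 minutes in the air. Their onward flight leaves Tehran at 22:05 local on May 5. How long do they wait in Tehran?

Convert departure to UTC: 02:45 − 9:30 = 17:15 UTC on May 4.
Add 15 hours and 25 minutes flight time → 08:40 UTC (May 5).
Tehran is UTC+3:30, so local arrival = 08:40 + 3:30 = 12:10 on May 5.
Layover = 22:05 − 12:10 = 9 hours 55 minutes.

9 hours 55 minutes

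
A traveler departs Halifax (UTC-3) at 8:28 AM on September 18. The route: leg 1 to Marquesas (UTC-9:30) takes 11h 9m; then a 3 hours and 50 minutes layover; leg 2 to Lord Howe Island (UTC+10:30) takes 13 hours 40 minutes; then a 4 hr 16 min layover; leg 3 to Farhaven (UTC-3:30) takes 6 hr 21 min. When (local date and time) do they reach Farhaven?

11:14 PM on September 19

Convert departure to UTC: 8:28 AM + 3:00 = 11:28 AM UTC on Sep 18.
Add 11 hours and 9 minutes leg 1 → 10:37 PM UTC.
Add 3 hours 50 minutes layover in Marquesas → 2:27 AM UTC (Sep 19).
Add 13 hours 40 minutes leg 2 → 4:07 PM UTC.
Add 4 hours 16 minutes layover in Lord Howe Island → 8:23 PM UTC.
Add 6 hours 21 minutes leg 3 → 2:44 AM UTC (Sep 20).
Farhaven is UTC−3:30, so local arrival = 2:44 AM − 3:30 = 11:14 PM on Sep 19.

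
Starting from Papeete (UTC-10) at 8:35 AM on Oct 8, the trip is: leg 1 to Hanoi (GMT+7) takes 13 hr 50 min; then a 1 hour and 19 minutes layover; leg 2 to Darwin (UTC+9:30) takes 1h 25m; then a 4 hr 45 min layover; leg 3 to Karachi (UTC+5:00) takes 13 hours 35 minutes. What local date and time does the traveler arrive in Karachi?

10:29 AM on October 10

Convert departure to UTC: 8:35 AM + 10:00 = 6:35 PM UTC on Oct 8.
Add 13 hours and 50 minutes leg 1 → 8:25 AM UTC (Oct 9).
Add 1 hour and 19 minutes layover in Hanoi → 9:44 AM UTC.
Add 1 hour and 25 minutes leg 2 → 11:09 AM UTC.
Add 4 hours and 45 minutes layover in Darwin → 3:54 PM UTC.
Add 13 hours and 35 minutes leg 3 → 5:29 AM UTC (Oct 10).
Karachi is UTC+5:00, so local arrival = 5:29 AM + 5:00 = 10:29 AM on Oct 10.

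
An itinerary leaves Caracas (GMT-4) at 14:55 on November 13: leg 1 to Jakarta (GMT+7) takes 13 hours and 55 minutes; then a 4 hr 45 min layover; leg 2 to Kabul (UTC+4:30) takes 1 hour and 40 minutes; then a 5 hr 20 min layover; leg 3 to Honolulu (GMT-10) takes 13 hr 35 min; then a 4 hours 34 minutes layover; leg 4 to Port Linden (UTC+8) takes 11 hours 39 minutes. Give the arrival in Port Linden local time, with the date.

10:23 on Nov 16

Convert departure to UTC: 14:55 + 4:00 = 18:55 UTC on Nov 13.
Add 13 hours and 55 minutes leg 1 → 08:50 UTC (Nov 14).
Add 4 hours and 45 minutes layover in Jakarta → 13:35 UTC.
Add 1 hour 40 minutes leg 2 → 15:15 UTC.
Add 5 hours and 20 minutes layover in Kabul → 20:35 UTC.
Add 13 hours and 35 minutes leg 3 → 10:10 UTC (Nov 15).
Add 4 hours 34 minutes layover in Honolulu → 14:44 UTC.
Add 11 hours 39 minutes leg 4 → 02:23 UTC (Nov 16).
Port Linden is UTC+8:00, so local arrival = 02:23 + 8:00 = 10:23 on Nov 16.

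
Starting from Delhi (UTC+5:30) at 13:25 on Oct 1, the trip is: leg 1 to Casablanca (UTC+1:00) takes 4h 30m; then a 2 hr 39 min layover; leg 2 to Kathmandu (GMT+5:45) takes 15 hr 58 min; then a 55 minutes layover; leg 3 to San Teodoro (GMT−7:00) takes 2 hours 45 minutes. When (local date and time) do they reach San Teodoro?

Convert departure to UTC: 13:25 − 5:30 = 07:55 UTC on Oct 1.
Add 4 hours and 30 minutes leg 1 → 12:25 UTC.
Add 2 hours 39 minutes layover in Casablanca → 15:04 UTC.
Add 15 hours 58 minutes leg 2 → 07:02 UTC (Oct 2).
Add 55 minutes layover in Kathmandu → 07:57 UTC.
Add 2 hours and 45 minutes leg 3 → 10:42 UTC.
San Teodoro is UTC−7:00, so local arrival = 10:42 − 7:00 = 03:42 on Oct 2.

03:42 on October 2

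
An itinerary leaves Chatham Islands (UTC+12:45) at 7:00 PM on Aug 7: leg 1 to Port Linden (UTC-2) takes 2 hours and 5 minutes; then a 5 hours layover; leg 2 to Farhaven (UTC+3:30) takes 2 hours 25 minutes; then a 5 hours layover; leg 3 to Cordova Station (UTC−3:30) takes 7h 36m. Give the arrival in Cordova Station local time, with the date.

12:51 AM on Aug 8

Convert departure to UTC: 7:00 PM − 12:45 = 6:15 AM UTC on Aug 7.
Add 2 hours 5 minutes leg 1 → 8:20 AM UTC.
Add 5 hours layover in Port Linden → 1:20 PM UTC.
Add 2 hours 25 minutes leg 2 → 3:45 PM UTC.
Add 5 hours layover in Farhaven → 8:45 PM UTC.
Add 7 hours and 36 minutes leg 3 → 4:21 AM UTC (Aug 8).
Cordova Station is UTC−3:30, so local arrival = 4:21 AM − 3:30 = 12:51 AM on Aug 8.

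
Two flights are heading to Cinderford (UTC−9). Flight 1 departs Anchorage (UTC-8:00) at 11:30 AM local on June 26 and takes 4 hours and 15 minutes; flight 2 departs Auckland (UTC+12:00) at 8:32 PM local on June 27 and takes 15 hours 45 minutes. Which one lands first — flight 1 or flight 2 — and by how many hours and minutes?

the first, by 24 hours 32 minutes

Flight 1 in UTC: 11:30 AM + 8:00 = 7:30 PM on Jun 26.
+4 hours and 15 minutes → arrive 11:45 PM UTC on Jun 26.
Flight 2 in UTC: 8:32 PM − 12:00 = 8:32 AM on Jun 27.
+15 hours 45 minutes → arrive 12:17 AM UTC on Jun 28.
Flight 1 lands earlier by 24 hours 32 minutes.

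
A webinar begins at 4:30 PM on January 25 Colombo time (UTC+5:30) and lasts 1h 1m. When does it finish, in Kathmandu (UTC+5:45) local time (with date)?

Kathmandu is 0:15 ahead of Colombo.
After 1 hour 1 minute it is 5:31 PM in Colombo.
Shift by the zone difference: 5:31 PM + 0:15 = 5:46 PM on Jan 25 in Kathmandu.

5:46 PM on Jan 25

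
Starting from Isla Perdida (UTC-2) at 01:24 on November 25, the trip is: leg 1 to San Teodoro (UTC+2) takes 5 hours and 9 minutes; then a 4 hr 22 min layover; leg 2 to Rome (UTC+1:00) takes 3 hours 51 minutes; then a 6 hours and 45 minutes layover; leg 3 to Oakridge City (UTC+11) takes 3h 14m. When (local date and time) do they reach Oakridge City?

13:45 on Nov 26

Convert departure to UTC: 01:24 + 2:00 = 03:24 UTC on Nov 25.
Add 5 hours and 9 minutes leg 1 → 08:33 UTC.
Add 4 hours 22 minutes layover in San Teodoro → 12:55 UTC.
Add 3 hours and 51 minutes leg 2 → 16:46 UTC.
Add 6 hours 45 minutes layover in Rome → 23:31 UTC.
Add 3 hours and 14 minutes leg 3 → 02:45 UTC (Nov 26).
Oakridge City is UTC+11:00, so local arrival = 02:45 + 11:00 = 13:45 on Nov 26.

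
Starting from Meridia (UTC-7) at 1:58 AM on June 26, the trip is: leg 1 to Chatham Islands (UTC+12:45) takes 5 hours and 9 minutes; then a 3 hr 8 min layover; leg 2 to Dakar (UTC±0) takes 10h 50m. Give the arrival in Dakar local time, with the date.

4:05 AM on Jun 27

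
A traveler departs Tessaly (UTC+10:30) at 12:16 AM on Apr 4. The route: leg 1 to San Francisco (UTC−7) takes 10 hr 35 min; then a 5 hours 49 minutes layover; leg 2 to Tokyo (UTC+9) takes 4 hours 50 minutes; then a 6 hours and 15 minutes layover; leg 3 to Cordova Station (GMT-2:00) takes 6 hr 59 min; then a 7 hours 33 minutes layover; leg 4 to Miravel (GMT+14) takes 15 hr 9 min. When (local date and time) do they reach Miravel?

12:56 PM on Apr 6

Convert departure to UTC: 12:16 AM − 10:30 = 1:46 PM UTC on Apr 3.
Add 10 hours 35 minutes leg 1 → 12:21 AM UTC (Apr 4).
Add 5 hours 49 minutes layover in San Francisco → 6:10 AM UTC.
Add 4 hours and 50 minutes leg 2 → 11:00 AM UTC.
Add 6 hours and 15 minutes layover in Tokyo → 5:15 PM UTC.
Add 6 hours and 59 minutes leg 3 → 12:14 AM UTC (Apr 5).
Add 7 hours 33 minutes layover in Cordova Station → 7:47 AM UTC.
Add 15 hours 9 minutes leg 4 → 10:56 PM UTC.
Miravel is UTC+14:00, so local arrival = 10:56 PM + 14:00 = 12:56 PM on Apr 6.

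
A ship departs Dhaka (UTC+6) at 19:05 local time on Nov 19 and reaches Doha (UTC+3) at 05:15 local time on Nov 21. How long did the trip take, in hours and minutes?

37 hours 10 minutes

Departure in UTC: 19:05 − 6:00 = 13:05 on Nov 19.
Arrival in UTC: 05:15 − 3:00 = 02:15 on Nov 21.
Elapsed = 02:15 − 13:05 (+2 days) = 37 hours 10 minutes.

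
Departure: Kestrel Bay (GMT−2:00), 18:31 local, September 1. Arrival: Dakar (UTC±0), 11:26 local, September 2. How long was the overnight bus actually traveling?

Departure in UTC: 18:31 + 2:00 = 20:31 on Sep 1.
Arrival is already UTC: 11:26 on Sep 2.
Elapsed = 11:26 − 20:31 (+1 day) = 14 hours 55 minutes.

14 hours 55 minutes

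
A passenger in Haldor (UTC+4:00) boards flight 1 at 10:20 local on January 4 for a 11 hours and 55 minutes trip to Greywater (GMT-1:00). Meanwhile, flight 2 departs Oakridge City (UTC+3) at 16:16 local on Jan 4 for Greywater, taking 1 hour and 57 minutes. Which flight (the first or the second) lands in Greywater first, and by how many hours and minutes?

the second, by 3 hours 2 minutes

Flight 1 in UTC: 10:20 − 4:00 = 06:20 on Jan 4.
+11 hours and 55 minutes → arrive 18:15 UTC on Jan 4.
Flight 2 in UTC: 16:16 − 3:00 = 13:16 on Jan 4.
+1 hour and 57 minutes → arrive 15:13 UTC on Jan 4.
Flight 2 lands earlier by 3 hours 2 minutes.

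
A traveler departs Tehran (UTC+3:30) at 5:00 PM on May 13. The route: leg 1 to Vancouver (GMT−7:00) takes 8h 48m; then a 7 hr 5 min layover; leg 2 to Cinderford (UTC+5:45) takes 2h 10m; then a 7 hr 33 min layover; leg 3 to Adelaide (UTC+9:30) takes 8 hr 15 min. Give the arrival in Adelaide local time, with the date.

Convert departure to UTC: 5:00 PM − 3:30 = 1:30 PM UTC on May 13.
Add 8 hours and 48 minutes leg 1 → 10:18 PM UTC.
Add 7 hours 5 minutes layover in Vancouver → 5:23 AM UTC (May 14).
Add 2 hours and 10 minutes leg 2 → 7:33 AM UTC.
Add 7 hours and 33 minutes layover in Cinderford → 3:06 PM UTC.
Add 8 hours 15 minutes leg 3 → 11:21 PM UTC.
Adelaide is UTC+9:30, so local arrival = 11:21 PM + 9:30 = 8:51 AM on May 15.

8:51 AM on May 15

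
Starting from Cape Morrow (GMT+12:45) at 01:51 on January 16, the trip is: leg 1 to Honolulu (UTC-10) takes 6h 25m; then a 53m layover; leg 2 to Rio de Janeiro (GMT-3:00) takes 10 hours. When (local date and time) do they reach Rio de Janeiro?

Convert departure to UTC: 01:51 − 12:45 = 13:06 UTC on Jan 15.
Add 6 hours 25 minutes leg 1 → 19:31 UTC.
Add 53 minutes layover in Honolulu → 20:24 UTC.
Add 10 hours leg 2 → 06:24 UTC (Jan 16).
Rio de Janeiro is UTC−3:00, so local arrival = 06:24 − 3:00 = 03:24 on Jan 16.

03:24 on Jan 16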